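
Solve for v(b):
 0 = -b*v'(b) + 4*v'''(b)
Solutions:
 v(b) = C1 + Integral(C2*airyai(2^(1/3)*b/2) + C3*airybi(2^(1/3)*b/2), b)


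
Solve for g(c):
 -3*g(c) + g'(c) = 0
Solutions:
 g(c) = C1*exp(3*c)


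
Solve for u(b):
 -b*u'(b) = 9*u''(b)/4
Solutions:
 u(b) = C1 + C2*erf(sqrt(2)*b/3)


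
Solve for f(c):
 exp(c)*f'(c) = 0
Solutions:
 f(c) = C1


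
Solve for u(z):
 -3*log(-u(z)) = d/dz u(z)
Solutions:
 -li(-u(z)) = C1 - 3*z


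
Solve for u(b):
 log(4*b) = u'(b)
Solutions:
 u(b) = C1 + b*log(b) - b + b*log(4)


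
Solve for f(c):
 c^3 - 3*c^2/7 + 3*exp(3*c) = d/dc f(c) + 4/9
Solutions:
 f(c) = C1 + c^4/4 - c^3/7 - 4*c/9 + exp(3*c)


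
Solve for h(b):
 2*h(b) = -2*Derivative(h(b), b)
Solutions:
 h(b) = C1*exp(-b)


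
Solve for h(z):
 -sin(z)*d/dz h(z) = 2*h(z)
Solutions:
 h(z) = C1*(cos(z) + 1)/(cos(z) - 1)


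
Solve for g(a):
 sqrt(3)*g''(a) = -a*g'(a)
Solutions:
 g(a) = C1 + C2*erf(sqrt(2)*3^(3/4)*a/6)


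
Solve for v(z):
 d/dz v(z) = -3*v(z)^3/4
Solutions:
 v(z) = -sqrt(2)*sqrt(-1/(C1 - 3*z))
 v(z) = sqrt(2)*sqrt(-1/(C1 - 3*z))


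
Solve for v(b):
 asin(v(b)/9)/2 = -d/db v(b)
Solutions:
 Integral(1/asin(_y/9), (_y, v(b))) = C1 - b/2


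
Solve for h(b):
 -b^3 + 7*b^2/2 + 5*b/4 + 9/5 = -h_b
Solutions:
 h(b) = C1 + b^4/4 - 7*b^3/6 - 5*b^2/8 - 9*b/5


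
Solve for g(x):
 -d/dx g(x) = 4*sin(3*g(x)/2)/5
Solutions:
 4*x/5 + log(cos(3*g(x)/2) - 1)/3 - log(cos(3*g(x)/2) + 1)/3 = C1


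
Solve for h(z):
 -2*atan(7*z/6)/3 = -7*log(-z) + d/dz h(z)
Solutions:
 h(z) = C1 + 7*z*log(-z) - 2*z*atan(7*z/6)/3 - 7*z + 2*log(49*z^2 + 36)/7


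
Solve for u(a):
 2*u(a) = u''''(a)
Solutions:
 u(a) = C1*exp(-2^(1/4)*a) + C2*exp(2^(1/4)*a) + C3*sin(2^(1/4)*a) + C4*cos(2^(1/4)*a)


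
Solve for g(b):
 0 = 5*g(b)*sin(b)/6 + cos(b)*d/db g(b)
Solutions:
 g(b) = C1*cos(b)^(5/6)


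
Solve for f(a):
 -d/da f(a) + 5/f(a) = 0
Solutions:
 f(a) = -sqrt(C1 + 10*a)
 f(a) = sqrt(C1 + 10*a)


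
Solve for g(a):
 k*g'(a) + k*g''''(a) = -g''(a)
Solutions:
 g(a) = C1 + C2*exp(2^(1/3)*a*(6^(1/3)*(sqrt(3)*sqrt(27 + 4/k^3) + 9)^(1/3)/12 - 2^(1/3)*3^(5/6)*I*(sqrt(3)*sqrt(27 + 4/k^3) + 9)^(1/3)/12 + 2/(k*(-3^(1/3) + 3^(5/6)*I)*(sqrt(3)*sqrt(27 + 4/k^3) + 9)^(1/3)))) + C3*exp(2^(1/3)*a*(6^(1/3)*(sqrt(3)*sqrt(27 + 4/k^3) + 9)^(1/3)/12 + 2^(1/3)*3^(5/6)*I*(sqrt(3)*sqrt(27 + 4/k^3) + 9)^(1/3)/12 - 2/(k*(3^(1/3) + 3^(5/6)*I)*(sqrt(3)*sqrt(27 + 4/k^3) + 9)^(1/3)))) + C4*exp(6^(1/3)*a*(-2^(1/3)*(sqrt(3)*sqrt(27 + 4/k^3) + 9)^(1/3) + 2*3^(1/3)/(k*(sqrt(3)*sqrt(27 + 4/k^3) + 9)^(1/3)))/6)


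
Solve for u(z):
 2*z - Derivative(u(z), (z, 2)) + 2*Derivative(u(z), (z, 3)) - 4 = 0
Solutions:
 u(z) = C1 + C2*z + C3*exp(z/2) + z^3/3


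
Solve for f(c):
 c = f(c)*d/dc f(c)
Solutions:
 f(c) = -sqrt(C1 + c^2)
 f(c) = sqrt(C1 + c^2)


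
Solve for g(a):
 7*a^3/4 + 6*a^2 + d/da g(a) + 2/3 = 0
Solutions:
 g(a) = C1 - 7*a^4/16 - 2*a^3 - 2*a/3


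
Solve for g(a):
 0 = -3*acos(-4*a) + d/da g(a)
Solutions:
 g(a) = C1 + 3*a*acos(-4*a) + 3*sqrt(1 - 16*a^2)/4


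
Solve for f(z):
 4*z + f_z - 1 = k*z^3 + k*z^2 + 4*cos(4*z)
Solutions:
 f(z) = C1 + k*z^4/4 + k*z^3/3 - 2*z^2 + z + sin(4*z)


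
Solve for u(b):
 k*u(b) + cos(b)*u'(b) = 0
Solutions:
 u(b) = C1*exp(k*(log(sin(b) - 1) - log(sin(b) + 1))/2)


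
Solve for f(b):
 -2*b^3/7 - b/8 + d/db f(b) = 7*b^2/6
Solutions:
 f(b) = C1 + b^4/14 + 7*b^3/18 + b^2/16


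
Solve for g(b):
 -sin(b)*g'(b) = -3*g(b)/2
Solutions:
 g(b) = C1*(cos(b) - 1)^(3/4)/(cos(b) + 1)^(3/4)


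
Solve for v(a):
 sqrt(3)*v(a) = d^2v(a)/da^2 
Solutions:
 v(a) = C1*exp(-3^(1/4)*a) + C2*exp(3^(1/4)*a)


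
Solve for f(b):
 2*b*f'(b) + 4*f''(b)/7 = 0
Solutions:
 f(b) = C1 + C2*erf(sqrt(7)*b/2)


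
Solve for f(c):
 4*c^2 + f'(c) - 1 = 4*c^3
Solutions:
 f(c) = C1 + c^4 - 4*c^3/3 + c


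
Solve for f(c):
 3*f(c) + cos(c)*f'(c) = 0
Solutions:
 f(c) = C1*(sin(c) - 1)^(3/2)/(sin(c) + 1)^(3/2)


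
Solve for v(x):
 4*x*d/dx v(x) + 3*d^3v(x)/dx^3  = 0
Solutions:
 v(x) = C1 + Integral(C2*airyai(-6^(2/3)*x/3) + C3*airybi(-6^(2/3)*x/3), x)


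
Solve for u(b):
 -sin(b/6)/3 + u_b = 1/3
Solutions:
 u(b) = C1 + b/3 - 2*cos(b/6)


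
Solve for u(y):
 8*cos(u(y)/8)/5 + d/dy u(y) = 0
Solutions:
 8*y/5 - 4*log(sin(u(y)/8) - 1) + 4*log(sin(u(y)/8) + 1) = C1


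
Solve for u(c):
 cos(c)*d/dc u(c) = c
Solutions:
 u(c) = C1 + Integral(c/cos(c), c)


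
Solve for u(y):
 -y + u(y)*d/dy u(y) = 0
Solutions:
 u(y) = -sqrt(C1 + y^2)
 u(y) = sqrt(C1 + y^2)


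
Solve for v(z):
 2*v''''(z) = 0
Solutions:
 v(z) = C1 + C2*z + C3*z^2 + C4*z^3


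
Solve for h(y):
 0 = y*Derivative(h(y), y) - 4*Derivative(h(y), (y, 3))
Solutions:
 h(y) = C1 + Integral(C2*airyai(2^(1/3)*y/2) + C3*airybi(2^(1/3)*y/2), y)


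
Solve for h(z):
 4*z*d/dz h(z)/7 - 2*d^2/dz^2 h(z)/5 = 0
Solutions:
 h(z) = C1 + C2*erfi(sqrt(35)*z/7)


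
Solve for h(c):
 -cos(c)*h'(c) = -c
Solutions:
 h(c) = C1 + Integral(c/cos(c), c)


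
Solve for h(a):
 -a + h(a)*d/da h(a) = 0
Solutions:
 h(a) = -sqrt(C1 + a^2)
 h(a) = sqrt(C1 + a^2)


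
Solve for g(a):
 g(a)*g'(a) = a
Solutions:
 g(a) = -sqrt(C1 + a^2)
 g(a) = sqrt(C1 + a^2)


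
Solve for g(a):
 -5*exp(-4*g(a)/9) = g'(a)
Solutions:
 g(a) = 9*log(-I*(C1 - 20*a/9)^(1/4))
 g(a) = 9*log(I*(C1 - 20*a/9)^(1/4))
 g(a) = 9*log(-(C1 - 20*a/9)^(1/4))
 g(a) = 9*log(C1 - 20*a/9)/4


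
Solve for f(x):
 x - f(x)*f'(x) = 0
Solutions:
 f(x) = -sqrt(C1 + x^2)
 f(x) = sqrt(C1 + x^2)


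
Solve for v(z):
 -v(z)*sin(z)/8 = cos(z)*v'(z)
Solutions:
 v(z) = C1*cos(z)^(1/8)


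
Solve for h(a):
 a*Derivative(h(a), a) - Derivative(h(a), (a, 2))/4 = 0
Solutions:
 h(a) = C1 + C2*erfi(sqrt(2)*a)


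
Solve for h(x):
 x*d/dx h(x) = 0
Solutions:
 h(x) = C1


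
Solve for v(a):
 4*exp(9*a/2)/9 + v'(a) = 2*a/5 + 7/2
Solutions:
 v(a) = C1 + a^2/5 + 7*a/2 - 8*exp(9*a/2)/81


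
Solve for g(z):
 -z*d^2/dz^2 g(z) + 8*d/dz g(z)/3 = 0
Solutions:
 g(z) = C1 + C2*z^(11/3)


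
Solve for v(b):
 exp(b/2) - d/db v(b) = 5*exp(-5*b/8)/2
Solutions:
 v(b) = C1 + 2*exp(b/2) + 4*exp(-5*b/8)


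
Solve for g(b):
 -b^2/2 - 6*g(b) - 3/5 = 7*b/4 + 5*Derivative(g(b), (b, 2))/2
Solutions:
 g(b) = C1*sin(2*sqrt(15)*b/5) + C2*cos(2*sqrt(15)*b/5) - b^2/12 - 7*b/24 - 11/360


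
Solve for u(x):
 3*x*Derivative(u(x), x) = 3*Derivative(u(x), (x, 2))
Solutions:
 u(x) = C1 + C2*erfi(sqrt(2)*x/2)


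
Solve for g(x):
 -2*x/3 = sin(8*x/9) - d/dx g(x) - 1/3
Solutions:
 g(x) = C1 + x^2/3 - x/3 - 9*cos(8*x/9)/8


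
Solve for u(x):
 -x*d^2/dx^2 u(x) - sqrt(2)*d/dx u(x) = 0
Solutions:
 u(x) = C1 + C2*x^(1 - sqrt(2))


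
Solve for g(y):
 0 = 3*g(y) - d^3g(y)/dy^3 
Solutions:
 g(y) = C3*exp(3^(1/3)*y) + (C1*sin(3^(5/6)*y/2) + C2*cos(3^(5/6)*y/2))*exp(-3^(1/3)*y/2)


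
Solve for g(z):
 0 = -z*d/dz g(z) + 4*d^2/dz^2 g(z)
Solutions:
 g(z) = C1 + C2*erfi(sqrt(2)*z/4)


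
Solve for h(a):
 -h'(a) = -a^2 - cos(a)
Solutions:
 h(a) = C1 + a^3/3 + sin(a)


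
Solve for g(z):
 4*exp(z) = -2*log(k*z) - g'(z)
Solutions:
 g(z) = C1 - 2*z*log(k*z) + 2*z - 4*exp(z)


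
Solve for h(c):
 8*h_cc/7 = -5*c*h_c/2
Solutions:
 h(c) = C1 + C2*erf(sqrt(70)*c/8)


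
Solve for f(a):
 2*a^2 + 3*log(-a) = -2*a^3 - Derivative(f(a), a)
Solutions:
 f(a) = C1 - a^4/2 - 2*a^3/3 - 3*a*log(-a) + 3*a


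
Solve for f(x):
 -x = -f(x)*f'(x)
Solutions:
 f(x) = -sqrt(C1 + x^2)
 f(x) = sqrt(C1 + x^2)


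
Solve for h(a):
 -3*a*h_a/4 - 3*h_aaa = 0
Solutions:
 h(a) = C1 + Integral(C2*airyai(-2^(1/3)*a/2) + C3*airybi(-2^(1/3)*a/2), a)


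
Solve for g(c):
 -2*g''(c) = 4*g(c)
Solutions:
 g(c) = C1*sin(sqrt(2)*c) + C2*cos(sqrt(2)*c)


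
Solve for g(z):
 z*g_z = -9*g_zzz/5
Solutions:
 g(z) = C1 + Integral(C2*airyai(-15^(1/3)*z/3) + C3*airybi(-15^(1/3)*z/3), z)


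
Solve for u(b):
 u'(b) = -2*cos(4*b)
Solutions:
 u(b) = C1 - sin(4*b)/2


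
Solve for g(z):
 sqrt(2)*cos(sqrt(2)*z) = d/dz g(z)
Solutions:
 g(z) = C1 + sin(sqrt(2)*z)


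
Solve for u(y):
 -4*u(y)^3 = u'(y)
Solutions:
 u(y) = -sqrt(2)*sqrt(-1/(C1 - 4*y))/2
 u(y) = sqrt(2)*sqrt(-1/(C1 - 4*y))/2


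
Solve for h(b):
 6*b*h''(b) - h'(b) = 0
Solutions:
 h(b) = C1 + C2*b^(7/6)


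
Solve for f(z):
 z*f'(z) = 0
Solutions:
 f(z) = C1


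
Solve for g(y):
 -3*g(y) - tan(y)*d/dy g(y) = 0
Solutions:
 g(y) = C1/sin(y)^3


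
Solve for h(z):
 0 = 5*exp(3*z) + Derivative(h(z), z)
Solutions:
 h(z) = C1 - 5*exp(3*z)/3


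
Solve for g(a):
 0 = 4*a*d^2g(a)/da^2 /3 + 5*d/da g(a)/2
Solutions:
 g(a) = C1 + C2/a^(7/8)


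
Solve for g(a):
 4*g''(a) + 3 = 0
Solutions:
 g(a) = C1 + C2*a - 3*a^2/8


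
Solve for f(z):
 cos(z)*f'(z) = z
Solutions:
 f(z) = C1 + Integral(z/cos(z), z)


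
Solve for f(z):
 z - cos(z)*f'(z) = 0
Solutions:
 f(z) = C1 + Integral(z/cos(z), z)


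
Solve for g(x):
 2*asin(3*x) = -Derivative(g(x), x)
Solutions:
 g(x) = C1 - 2*x*asin(3*x) - 2*sqrt(1 - 9*x^2)/3


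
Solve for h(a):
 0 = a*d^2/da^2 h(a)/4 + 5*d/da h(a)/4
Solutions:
 h(a) = C1 + C2/a^4


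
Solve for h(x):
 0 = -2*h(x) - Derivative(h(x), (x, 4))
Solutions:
 h(x) = (C1*sin(2^(3/4)*x/2) + C2*cos(2^(3/4)*x/2))*exp(-2^(3/4)*x/2) + (C3*sin(2^(3/4)*x/2) + C4*cos(2^(3/4)*x/2))*exp(2^(3/4)*x/2)


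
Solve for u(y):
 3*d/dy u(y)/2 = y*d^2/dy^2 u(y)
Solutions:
 u(y) = C1 + C2*y^(5/2)


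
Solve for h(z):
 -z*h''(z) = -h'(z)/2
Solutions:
 h(z) = C1 + C2*z^(3/2)


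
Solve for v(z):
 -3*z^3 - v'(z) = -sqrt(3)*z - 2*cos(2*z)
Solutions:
 v(z) = C1 - 3*z^4/4 + sqrt(3)*z^2/2 + sin(2*z)


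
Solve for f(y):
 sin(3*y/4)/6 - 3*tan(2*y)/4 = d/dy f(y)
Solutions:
 f(y) = C1 + 3*log(cos(2*y))/8 - 2*cos(3*y/4)/9


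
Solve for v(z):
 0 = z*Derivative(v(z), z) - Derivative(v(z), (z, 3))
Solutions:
 v(z) = C1 + Integral(C2*airyai(z) + C3*airybi(z), z)


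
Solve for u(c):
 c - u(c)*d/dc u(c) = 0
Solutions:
 u(c) = -sqrt(C1 + c^2)
 u(c) = sqrt(C1 + c^2)


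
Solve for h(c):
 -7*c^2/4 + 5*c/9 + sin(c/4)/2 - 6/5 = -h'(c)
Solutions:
 h(c) = C1 + 7*c^3/12 - 5*c^2/18 + 6*c/5 + 2*cos(c/4)


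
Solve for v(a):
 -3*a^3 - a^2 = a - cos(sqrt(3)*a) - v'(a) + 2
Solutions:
 v(a) = C1 + 3*a^4/4 + a^3/3 + a^2/2 + 2*a - sqrt(3)*sin(sqrt(3)*a)/3


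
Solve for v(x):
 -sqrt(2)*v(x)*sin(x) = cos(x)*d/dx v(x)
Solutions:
 v(x) = C1*cos(x)^(sqrt(2))


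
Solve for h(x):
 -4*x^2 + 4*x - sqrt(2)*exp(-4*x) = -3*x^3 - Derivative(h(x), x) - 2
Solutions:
 h(x) = C1 - 3*x^4/4 + 4*x^3/3 - 2*x^2 - 2*x - sqrt(2)*exp(-4*x)/4


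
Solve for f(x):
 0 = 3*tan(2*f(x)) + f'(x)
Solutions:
 f(x) = -asin(C1*exp(-6*x))/2 + pi/2
 f(x) = asin(C1*exp(-6*x))/2


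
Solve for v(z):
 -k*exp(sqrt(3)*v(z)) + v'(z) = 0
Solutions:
 v(z) = sqrt(3)*(2*log(-1/(C1 + k*z)) - log(3))/6


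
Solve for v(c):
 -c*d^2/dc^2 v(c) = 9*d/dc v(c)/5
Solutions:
 v(c) = C1 + C2/c^(4/5)


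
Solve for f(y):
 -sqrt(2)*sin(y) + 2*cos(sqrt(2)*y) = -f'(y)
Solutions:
 f(y) = C1 - sqrt(2)*sin(sqrt(2)*y) - sqrt(2)*cos(y)


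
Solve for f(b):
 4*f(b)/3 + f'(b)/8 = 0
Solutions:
 f(b) = C1*exp(-32*b/3)


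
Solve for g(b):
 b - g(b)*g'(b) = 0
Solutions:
 g(b) = -sqrt(C1 + b^2)
 g(b) = sqrt(C1 + b^2)


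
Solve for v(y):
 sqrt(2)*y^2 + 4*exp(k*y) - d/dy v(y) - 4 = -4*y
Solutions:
 v(y) = C1 + sqrt(2)*y^3/3 + 2*y^2 - 4*y + 4*exp(k*y)/k


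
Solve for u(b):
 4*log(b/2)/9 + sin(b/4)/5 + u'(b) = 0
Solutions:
 u(b) = C1 - 4*b*log(b)/9 + 4*b*log(2)/9 + 4*b/9 + 4*cos(b/4)/5


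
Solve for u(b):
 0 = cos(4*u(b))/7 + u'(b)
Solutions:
 b/7 - log(sin(4*u(b)) - 1)/8 + log(sin(4*u(b)) + 1)/8 = C1


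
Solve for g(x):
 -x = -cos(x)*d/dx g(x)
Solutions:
 g(x) = C1 + Integral(x/cos(x), x)


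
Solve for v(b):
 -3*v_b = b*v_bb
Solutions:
 v(b) = C1 + C2/b^2


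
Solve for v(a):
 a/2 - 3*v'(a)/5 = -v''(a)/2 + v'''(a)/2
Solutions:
 v(a) = C1 + 5*a^2/12 + 25*a/36 + (C2*sin(sqrt(95)*a/10) + C3*cos(sqrt(95)*a/10))*exp(a/2)


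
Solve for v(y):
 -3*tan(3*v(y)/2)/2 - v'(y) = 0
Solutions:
 v(y) = -2*asin(C1*exp(-9*y/4))/3 + 2*pi/3
 v(y) = 2*asin(C1*exp(-9*y/4))/3


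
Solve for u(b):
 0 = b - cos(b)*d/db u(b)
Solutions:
 u(b) = C1 + Integral(b/cos(b), b)


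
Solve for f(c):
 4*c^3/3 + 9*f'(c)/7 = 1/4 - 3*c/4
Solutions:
 f(c) = C1 - 7*c^4/27 - 7*c^2/24 + 7*c/36


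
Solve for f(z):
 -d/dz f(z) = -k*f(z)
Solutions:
 f(z) = C1*exp(k*z)


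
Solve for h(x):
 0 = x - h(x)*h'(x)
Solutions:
 h(x) = -sqrt(C1 + x^2)
 h(x) = sqrt(C1 + x^2)


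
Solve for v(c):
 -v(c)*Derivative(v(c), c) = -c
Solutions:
 v(c) = -sqrt(C1 + c^2)
 v(c) = sqrt(C1 + c^2)


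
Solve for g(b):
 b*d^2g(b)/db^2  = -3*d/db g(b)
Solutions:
 g(b) = C1 + C2/b^2


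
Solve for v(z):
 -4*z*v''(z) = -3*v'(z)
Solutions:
 v(z) = C1 + C2*z^(7/4)


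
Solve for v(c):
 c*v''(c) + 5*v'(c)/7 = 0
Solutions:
 v(c) = C1 + C2*c^(2/7)


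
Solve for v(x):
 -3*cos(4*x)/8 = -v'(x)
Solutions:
 v(x) = C1 + 3*sin(4*x)/32


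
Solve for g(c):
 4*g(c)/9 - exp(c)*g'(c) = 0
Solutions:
 g(c) = C1*exp(-4*exp(-c)/9)


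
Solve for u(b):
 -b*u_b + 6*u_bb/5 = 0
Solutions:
 u(b) = C1 + C2*erfi(sqrt(15)*b/6)


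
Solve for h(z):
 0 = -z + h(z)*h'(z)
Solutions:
 h(z) = -sqrt(C1 + z^2)
 h(z) = sqrt(C1 + z^2)


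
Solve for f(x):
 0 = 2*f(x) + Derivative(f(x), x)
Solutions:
 f(x) = C1*exp(-2*x)


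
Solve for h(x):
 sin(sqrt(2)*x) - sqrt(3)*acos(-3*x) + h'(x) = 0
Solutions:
 h(x) = C1 + sqrt(3)*(x*acos(-3*x) + sqrt(1 - 9*x^2)/3) + sqrt(2)*cos(sqrt(2)*x)/2


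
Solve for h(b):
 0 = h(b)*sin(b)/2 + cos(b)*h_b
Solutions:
 h(b) = C1*sqrt(cos(b))


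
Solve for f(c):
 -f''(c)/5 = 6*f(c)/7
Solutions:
 f(c) = C1*sin(sqrt(210)*c/7) + C2*cos(sqrt(210)*c/7)


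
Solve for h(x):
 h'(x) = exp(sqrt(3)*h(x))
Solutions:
 h(x) = sqrt(3)*(2*log(-1/(C1 + x)) - log(3))/6


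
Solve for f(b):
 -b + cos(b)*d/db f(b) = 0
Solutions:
 f(b) = C1 + Integral(b/cos(b), b)


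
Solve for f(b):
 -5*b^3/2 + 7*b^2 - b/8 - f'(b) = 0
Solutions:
 f(b) = C1 - 5*b^4/8 + 7*b^3/3 - b^2/16


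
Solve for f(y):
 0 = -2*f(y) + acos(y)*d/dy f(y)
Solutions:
 f(y) = C1*exp(2*Integral(1/acos(y), y))


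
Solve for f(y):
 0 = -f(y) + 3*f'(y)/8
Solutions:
 f(y) = C1*exp(8*y/3)


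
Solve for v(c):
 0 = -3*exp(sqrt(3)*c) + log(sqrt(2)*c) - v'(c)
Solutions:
 v(c) = C1 + c*log(c) + c*(-1 + log(2)/2) - sqrt(3)*exp(sqrt(3)*c)


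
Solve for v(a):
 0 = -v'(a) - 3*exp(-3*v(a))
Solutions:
 v(a) = log(C1 - 9*a)/3
 v(a) = log((-3^(1/3) - 3^(5/6)*I)*(C1 - 3*a)^(1/3)/2)
 v(a) = log((-3^(1/3) + 3^(5/6)*I)*(C1 - 3*a)^(1/3)/2)


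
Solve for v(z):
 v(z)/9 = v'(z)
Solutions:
 v(z) = C1*exp(z/9)


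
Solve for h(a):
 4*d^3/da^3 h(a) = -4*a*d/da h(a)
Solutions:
 h(a) = C1 + Integral(C2*airyai(-a) + C3*airybi(-a), a)


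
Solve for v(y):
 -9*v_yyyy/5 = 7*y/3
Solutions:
 v(y) = C1 + C2*y + C3*y^2 + C4*y^3 - 7*y^5/648


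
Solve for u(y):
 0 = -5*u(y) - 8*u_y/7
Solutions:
 u(y) = C1*exp(-35*y/8)


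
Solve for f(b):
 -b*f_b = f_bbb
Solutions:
 f(b) = C1 + Integral(C2*airyai(-b) + C3*airybi(-b), b)


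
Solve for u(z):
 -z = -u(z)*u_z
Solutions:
 u(z) = -sqrt(C1 + z^2)
 u(z) = sqrt(C1 + z^2)


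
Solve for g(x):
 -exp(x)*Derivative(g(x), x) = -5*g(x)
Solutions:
 g(x) = C1*exp(-5*exp(-x))


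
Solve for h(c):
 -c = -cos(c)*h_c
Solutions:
 h(c) = C1 + Integral(c/cos(c), c)


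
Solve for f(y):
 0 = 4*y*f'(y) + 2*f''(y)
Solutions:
 f(y) = C1 + C2*erf(y)


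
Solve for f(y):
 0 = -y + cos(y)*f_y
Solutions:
 f(y) = C1 + Integral(y/cos(y), y)


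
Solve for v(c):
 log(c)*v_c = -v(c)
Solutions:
 v(c) = C1*exp(-li(c))


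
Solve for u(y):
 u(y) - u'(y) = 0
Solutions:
 u(y) = C1*exp(y)


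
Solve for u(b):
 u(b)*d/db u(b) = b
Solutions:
 u(b) = -sqrt(C1 + b^2)
 u(b) = sqrt(C1 + b^2)


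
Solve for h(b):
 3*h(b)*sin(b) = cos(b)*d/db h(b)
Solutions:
 h(b) = C1/cos(b)^3


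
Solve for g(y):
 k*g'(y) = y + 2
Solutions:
 g(y) = C1 + y^2/(2*k) + 2*y/k


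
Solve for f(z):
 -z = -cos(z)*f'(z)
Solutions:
 f(z) = C1 + Integral(z/cos(z), z)


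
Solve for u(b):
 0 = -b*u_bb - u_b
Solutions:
 u(b) = C1 + C2*log(b)


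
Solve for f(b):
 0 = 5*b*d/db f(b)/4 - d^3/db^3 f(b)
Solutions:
 f(b) = C1 + Integral(C2*airyai(10^(1/3)*b/2) + C3*airybi(10^(1/3)*b/2), b)


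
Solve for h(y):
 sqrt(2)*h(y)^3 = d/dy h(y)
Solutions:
 h(y) = -sqrt(2)*sqrt(-1/(C1 + sqrt(2)*y))/2
 h(y) = sqrt(2)*sqrt(-1/(C1 + sqrt(2)*y))/2


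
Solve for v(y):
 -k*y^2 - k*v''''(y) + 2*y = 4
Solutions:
 v(y) = C1 + C2*y + C3*y^2 + C4*y^3 - y^6/360 + y^5/(60*k) - y^4/(6*k)


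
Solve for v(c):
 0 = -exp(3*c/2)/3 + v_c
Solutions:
 v(c) = C1 + 2*exp(3*c/2)/9


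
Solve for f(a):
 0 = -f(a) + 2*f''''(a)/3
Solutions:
 f(a) = C1*exp(-2^(3/4)*3^(1/4)*a/2) + C2*exp(2^(3/4)*3^(1/4)*a/2) + C3*sin(2^(3/4)*3^(1/4)*a/2) + C4*cos(2^(3/4)*3^(1/4)*a/2)


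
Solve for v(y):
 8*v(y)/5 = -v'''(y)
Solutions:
 v(y) = C3*exp(-2*5^(2/3)*y/5) + (C1*sin(sqrt(3)*5^(2/3)*y/5) + C2*cos(sqrt(3)*5^(2/3)*y/5))*exp(5^(2/3)*y/5)


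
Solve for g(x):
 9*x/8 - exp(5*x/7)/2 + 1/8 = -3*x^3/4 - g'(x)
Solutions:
 g(x) = C1 - 3*x^4/16 - 9*x^2/16 - x/8 + 7*exp(5*x/7)/10


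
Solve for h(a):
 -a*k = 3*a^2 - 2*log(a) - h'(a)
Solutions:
 h(a) = C1 + a^3 + a^2*k/2 - 2*a*log(a) + 2*a


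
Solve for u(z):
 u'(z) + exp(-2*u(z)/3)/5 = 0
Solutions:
 u(z) = 3*log(-sqrt(C1 - z)) - 3*log(15) + 3*log(30)/2
 u(z) = 3*log(C1 - z)/2 - 3*log(15) + 3*log(30)/2


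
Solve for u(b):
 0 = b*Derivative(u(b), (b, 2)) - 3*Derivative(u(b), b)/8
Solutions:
 u(b) = C1 + C2*b^(11/8)


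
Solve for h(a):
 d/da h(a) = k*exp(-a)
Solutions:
 h(a) = C1 - k*exp(-a)


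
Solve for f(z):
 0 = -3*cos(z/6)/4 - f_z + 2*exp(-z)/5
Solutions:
 f(z) = C1 - 9*sin(z/6)/2 - 2*exp(-z)/5


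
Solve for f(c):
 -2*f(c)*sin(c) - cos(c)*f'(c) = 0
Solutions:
 f(c) = C1*cos(c)^2


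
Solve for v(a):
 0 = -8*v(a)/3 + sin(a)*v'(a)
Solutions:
 v(a) = C1*(cos(a) - 1)^(4/3)/(cos(a) + 1)^(4/3)


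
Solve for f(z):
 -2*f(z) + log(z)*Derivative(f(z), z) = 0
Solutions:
 f(z) = C1*exp(2*li(z))


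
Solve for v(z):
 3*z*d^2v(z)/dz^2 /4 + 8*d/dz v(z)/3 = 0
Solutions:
 v(z) = C1 + C2/z^(23/9)


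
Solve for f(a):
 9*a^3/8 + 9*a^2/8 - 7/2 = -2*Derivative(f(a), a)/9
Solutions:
 f(a) = C1 - 81*a^4/64 - 27*a^3/16 + 63*a/4


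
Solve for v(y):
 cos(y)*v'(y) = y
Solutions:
 v(y) = C1 + Integral(y/cos(y), y)


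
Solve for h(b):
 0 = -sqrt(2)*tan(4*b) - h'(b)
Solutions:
 h(b) = C1 + sqrt(2)*log(cos(4*b))/4


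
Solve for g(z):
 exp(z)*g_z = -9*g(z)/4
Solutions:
 g(z) = C1*exp(9*exp(-z)/4)


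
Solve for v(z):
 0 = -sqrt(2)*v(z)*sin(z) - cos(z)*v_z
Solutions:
 v(z) = C1*cos(z)^(sqrt(2))


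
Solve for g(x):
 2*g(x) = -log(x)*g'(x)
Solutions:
 g(x) = C1*exp(-2*li(x))


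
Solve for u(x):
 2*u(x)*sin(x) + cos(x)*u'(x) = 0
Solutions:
 u(x) = C1*cos(x)^2


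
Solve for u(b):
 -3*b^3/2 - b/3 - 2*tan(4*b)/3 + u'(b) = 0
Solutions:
 u(b) = C1 + 3*b^4/8 + b^2/6 - log(cos(4*b))/6


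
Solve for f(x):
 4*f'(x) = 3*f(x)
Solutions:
 f(x) = C1*exp(3*x/4)


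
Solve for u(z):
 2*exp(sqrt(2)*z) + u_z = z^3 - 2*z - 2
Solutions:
 u(z) = C1 + z^4/4 - z^2 - 2*z - sqrt(2)*exp(sqrt(2)*z)


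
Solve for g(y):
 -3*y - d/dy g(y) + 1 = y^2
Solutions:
 g(y) = C1 - y^3/3 - 3*y^2/2 + y


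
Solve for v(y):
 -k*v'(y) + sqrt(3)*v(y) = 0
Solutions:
 v(y) = C1*exp(sqrt(3)*y/k)


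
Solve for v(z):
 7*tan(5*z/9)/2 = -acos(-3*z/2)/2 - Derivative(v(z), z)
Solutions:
 v(z) = C1 - z*acos(-3*z/2)/2 - sqrt(4 - 9*z^2)/6 + 63*log(cos(5*z/9))/10


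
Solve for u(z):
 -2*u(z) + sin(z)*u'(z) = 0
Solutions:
 u(z) = C1*(cos(z) - 1)/(cos(z) + 1)


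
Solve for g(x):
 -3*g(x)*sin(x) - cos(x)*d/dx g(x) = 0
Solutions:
 g(x) = C1*cos(x)^3


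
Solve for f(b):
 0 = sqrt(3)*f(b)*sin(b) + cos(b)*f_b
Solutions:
 f(b) = C1*cos(b)^(sqrt(3))


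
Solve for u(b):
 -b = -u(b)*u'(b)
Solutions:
 u(b) = -sqrt(C1 + b^2)
 u(b) = sqrt(C1 + b^2)


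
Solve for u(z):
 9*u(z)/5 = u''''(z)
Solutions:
 u(z) = C1*exp(-sqrt(3)*5^(3/4)*z/5) + C2*exp(sqrt(3)*5^(3/4)*z/5) + C3*sin(sqrt(3)*5^(3/4)*z/5) + C4*cos(sqrt(3)*5^(3/4)*z/5)


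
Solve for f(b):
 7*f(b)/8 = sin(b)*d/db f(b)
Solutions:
 f(b) = C1*(cos(b) - 1)^(7/16)/(cos(b) + 1)^(7/16)


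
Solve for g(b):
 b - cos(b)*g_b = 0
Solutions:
 g(b) = C1 + Integral(b/cos(b), b)


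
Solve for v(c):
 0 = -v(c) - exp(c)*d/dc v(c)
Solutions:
 v(c) = C1*exp(exp(-c))


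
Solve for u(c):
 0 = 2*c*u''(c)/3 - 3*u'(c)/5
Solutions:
 u(c) = C1 + C2*c^(19/10)


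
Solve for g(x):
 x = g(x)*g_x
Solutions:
 g(x) = -sqrt(C1 + x^2)
 g(x) = sqrt(C1 + x^2)


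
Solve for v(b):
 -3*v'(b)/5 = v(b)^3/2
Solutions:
 v(b) = -sqrt(3)*sqrt(-1/(C1 - 5*b))
 v(b) = sqrt(3)*sqrt(-1/(C1 - 5*b))


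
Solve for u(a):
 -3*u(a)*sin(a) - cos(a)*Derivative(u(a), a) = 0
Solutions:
 u(a) = C1*cos(a)^3


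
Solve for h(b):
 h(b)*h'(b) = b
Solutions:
 h(b) = -sqrt(C1 + b^2)
 h(b) = sqrt(C1 + b^2)


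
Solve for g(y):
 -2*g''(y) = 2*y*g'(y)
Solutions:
 g(y) = C1 + C2*erf(sqrt(2)*y/2)


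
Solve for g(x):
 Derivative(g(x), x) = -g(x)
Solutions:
 g(x) = C1*exp(-x)


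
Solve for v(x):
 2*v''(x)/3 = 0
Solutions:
 v(x) = C1 + C2*x


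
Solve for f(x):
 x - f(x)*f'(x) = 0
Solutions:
 f(x) = -sqrt(C1 + x^2)
 f(x) = sqrt(C1 + x^2)


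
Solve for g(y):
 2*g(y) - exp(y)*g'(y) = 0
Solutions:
 g(y) = C1*exp(-2*exp(-y))


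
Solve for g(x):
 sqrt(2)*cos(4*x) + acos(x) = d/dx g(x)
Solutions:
 g(x) = C1 + x*acos(x) - sqrt(1 - x^2) + sqrt(2)*sin(4*x)/4


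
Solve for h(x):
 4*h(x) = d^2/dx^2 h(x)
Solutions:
 h(x) = C1*exp(-2*x) + C2*exp(2*x)


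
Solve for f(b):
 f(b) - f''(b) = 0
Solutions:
 f(b) = C1*exp(-b) + C2*exp(b)


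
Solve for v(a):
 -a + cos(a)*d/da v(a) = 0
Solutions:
 v(a) = C1 + Integral(a/cos(a), a)


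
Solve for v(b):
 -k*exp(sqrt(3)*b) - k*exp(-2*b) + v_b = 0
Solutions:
 v(b) = C1 + sqrt(3)*k*exp(sqrt(3)*b)/3 - k*exp(-2*b)/2


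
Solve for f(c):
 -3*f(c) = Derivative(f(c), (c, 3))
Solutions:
 f(c) = C3*exp(-3^(1/3)*c) + (C1*sin(3^(5/6)*c/2) + C2*cos(3^(5/6)*c/2))*exp(3^(1/3)*c/2)


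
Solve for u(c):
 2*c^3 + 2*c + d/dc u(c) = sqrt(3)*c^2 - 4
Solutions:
 u(c) = C1 - c^4/2 + sqrt(3)*c^3/3 - c^2 - 4*c


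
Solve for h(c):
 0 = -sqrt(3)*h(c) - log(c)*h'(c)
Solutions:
 h(c) = C1*exp(-sqrt(3)*li(c))


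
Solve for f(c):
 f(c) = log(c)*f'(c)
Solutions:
 f(c) = C1*exp(li(c))


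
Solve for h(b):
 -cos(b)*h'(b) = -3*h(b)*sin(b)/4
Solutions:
 h(b) = C1/cos(b)^(3/4)


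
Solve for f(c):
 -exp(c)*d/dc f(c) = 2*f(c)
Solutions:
 f(c) = C1*exp(2*exp(-c))


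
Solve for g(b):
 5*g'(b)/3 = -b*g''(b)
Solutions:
 g(b) = C1 + C2/b^(2/3)


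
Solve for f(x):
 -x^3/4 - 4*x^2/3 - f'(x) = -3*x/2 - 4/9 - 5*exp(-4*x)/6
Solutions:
 f(x) = C1 - x^4/16 - 4*x^3/9 + 3*x^2/4 + 4*x/9 - 5*exp(-4*x)/24


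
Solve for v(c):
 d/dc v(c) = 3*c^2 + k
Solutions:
 v(c) = C1 + c^3 + c*k


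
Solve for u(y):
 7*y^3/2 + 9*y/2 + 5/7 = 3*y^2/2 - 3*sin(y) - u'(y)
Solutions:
 u(y) = C1 - 7*y^4/8 + y^3/2 - 9*y^2/4 - 5*y/7 + 3*cos(y)


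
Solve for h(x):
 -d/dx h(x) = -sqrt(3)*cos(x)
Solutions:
 h(x) = C1 + sqrt(3)*sin(x)


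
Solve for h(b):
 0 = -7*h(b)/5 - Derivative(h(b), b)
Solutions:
 h(b) = C1*exp(-7*b/5)


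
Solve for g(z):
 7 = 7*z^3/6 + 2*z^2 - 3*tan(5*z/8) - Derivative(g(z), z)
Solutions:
 g(z) = C1 + 7*z^4/24 + 2*z^3/3 - 7*z + 24*log(cos(5*z/8))/5


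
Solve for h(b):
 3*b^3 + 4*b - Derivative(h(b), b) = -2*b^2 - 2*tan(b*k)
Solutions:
 h(b) = C1 + 3*b^4/4 + 2*b^3/3 + 2*b^2 + 2*Piecewise((-log(cos(b*k))/k, Ne(k, 0)), (0, True))


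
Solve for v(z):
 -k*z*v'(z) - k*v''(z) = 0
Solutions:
 v(z) = C1 + C2*erf(sqrt(2)*z/2)


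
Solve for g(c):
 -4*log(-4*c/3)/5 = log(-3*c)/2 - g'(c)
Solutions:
 g(c) = C1 + 13*c*log(-c)/10 + c*(-13 - 3*log(3) + 16*log(2))/10


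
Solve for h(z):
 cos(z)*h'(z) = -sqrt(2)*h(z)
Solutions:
 h(z) = C1*(sin(z) - 1)^(sqrt(2)/2)/(sin(z) + 1)^(sqrt(2)/2)


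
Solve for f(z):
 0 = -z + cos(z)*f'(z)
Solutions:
 f(z) = C1 + Integral(z/cos(z), z)


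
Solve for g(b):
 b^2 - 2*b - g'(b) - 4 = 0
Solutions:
 g(b) = C1 + b^3/3 - b^2 - 4*b


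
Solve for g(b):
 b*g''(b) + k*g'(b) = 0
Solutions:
 g(b) = C1 + b^(1 - re(k))*(C2*sin(log(b)*Abs(im(k))) + C3*cos(log(b)*im(k)))


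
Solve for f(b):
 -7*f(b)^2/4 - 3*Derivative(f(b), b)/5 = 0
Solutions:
 f(b) = 12/(C1 + 35*b)


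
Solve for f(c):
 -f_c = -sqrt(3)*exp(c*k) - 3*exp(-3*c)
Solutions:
 f(c) = C1 - exp(-3*c) + sqrt(3)*exp(c*k)/k


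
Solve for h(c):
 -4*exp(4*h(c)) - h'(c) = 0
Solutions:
 h(c) = log(-I*(1/(C1 + 16*c))^(1/4))
 h(c) = log(I*(1/(C1 + 16*c))^(1/4))
 h(c) = log(-(1/(C1 + 16*c))^(1/4))
 h(c) = log(1/(C1 + 16*c))/4


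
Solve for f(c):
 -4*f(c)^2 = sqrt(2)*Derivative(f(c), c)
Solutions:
 f(c) = 1/(C1 + 2*sqrt(2)*c)


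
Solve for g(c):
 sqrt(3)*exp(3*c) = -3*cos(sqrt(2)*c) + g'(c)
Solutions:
 g(c) = C1 + sqrt(3)*exp(3*c)/3 + 3*sqrt(2)*sin(sqrt(2)*c)/2


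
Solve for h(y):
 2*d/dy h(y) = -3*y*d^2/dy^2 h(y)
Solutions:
 h(y) = C1 + C2*y^(1/3)


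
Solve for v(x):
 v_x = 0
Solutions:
 v(x) = C1


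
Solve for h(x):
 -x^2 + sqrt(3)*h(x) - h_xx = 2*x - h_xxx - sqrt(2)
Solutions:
 h(x) = C1*exp(x*((-1 + sqrt(-4 + (-2 + 27*sqrt(3))^2)/2 + 27*sqrt(3)/2)^(-1/3) + 2 + (-1 + sqrt(-4 + (-2 + 27*sqrt(3))^2)/2 + 27*sqrt(3)/2)^(1/3))/6)*sin(sqrt(3)*x*(-(-1 + sqrt(-4 + (-2 + 27*sqrt(3))^2)/2 + 27*sqrt(3)/2)^(1/3) + (-1 + sqrt(-4 + (-2 + 27*sqrt(3))^2)/2 + 27*sqrt(3)/2)^(-1/3))/6) + C2*exp(x*((-1 + sqrt(-4 + (-2 + 27*sqrt(3))^2)/2 + 27*sqrt(3)/2)^(-1/3) + 2 + (-1 + sqrt(-4 + (-2 + 27*sqrt(3))^2)/2 + 27*sqrt(3)/2)^(1/3))/6)*cos(sqrt(3)*x*(-(-1 + sqrt(-4 + (-2 + 27*sqrt(3))^2)/2 + 27*sqrt(3)/2)^(1/3) + (-1 + sqrt(-4 + (-2 + 27*sqrt(3))^2)/2 + 27*sqrt(3)/2)^(-1/3))/6) + C3*exp(x*(-(-1 + sqrt(-4 + (-2 + 27*sqrt(3))^2)/2 + 27*sqrt(3)/2)^(1/3) - 1/(-1 + sqrt(-4 + (-2 + 27*sqrt(3))^2)/2 + 27*sqrt(3)/2)^(1/3) + 1)/3) + sqrt(3)*x^2/3 + 2*sqrt(3)*x/3 - sqrt(6)/3 + 2/3


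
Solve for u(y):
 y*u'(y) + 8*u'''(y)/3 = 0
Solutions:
 u(y) = C1 + Integral(C2*airyai(-3^(1/3)*y/2) + C3*airybi(-3^(1/3)*y/2), y)


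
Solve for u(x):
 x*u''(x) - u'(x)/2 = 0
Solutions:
 u(x) = C1 + C2*x^(3/2)


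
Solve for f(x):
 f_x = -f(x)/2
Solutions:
 f(x) = C1*exp(-x/2)


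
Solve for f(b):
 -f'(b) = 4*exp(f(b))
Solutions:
 f(b) = log(1/(C1 + 4*b))


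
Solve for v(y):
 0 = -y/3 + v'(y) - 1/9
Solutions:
 v(y) = C1 + y^2/6 + y/9


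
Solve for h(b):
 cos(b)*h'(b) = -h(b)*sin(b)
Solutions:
 h(b) = C1*cos(b)


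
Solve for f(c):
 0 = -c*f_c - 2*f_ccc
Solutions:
 f(c) = C1 + Integral(C2*airyai(-2^(2/3)*c/2) + C3*airybi(-2^(2/3)*c/2), c)


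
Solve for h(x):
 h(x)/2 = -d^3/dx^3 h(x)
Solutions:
 h(x) = C3*exp(-2^(2/3)*x/2) + (C1*sin(2^(2/3)*sqrt(3)*x/4) + C2*cos(2^(2/3)*sqrt(3)*x/4))*exp(2^(2/3)*x/4)


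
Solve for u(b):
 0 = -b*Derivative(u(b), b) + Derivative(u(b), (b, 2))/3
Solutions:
 u(b) = C1 + C2*erfi(sqrt(6)*b/2)


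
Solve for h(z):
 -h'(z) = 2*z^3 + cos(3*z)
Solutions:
 h(z) = C1 - z^4/2 - sin(3*z)/3


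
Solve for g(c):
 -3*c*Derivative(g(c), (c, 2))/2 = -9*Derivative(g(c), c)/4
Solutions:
 g(c) = C1 + C2*c^(5/2)


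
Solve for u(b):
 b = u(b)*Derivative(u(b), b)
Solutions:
 u(b) = -sqrt(C1 + b^2)
 u(b) = sqrt(C1 + b^2)


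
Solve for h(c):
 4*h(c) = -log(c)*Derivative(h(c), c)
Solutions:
 h(c) = C1*exp(-4*li(c))


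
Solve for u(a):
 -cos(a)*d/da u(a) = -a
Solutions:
 u(a) = C1 + Integral(a/cos(a), a)


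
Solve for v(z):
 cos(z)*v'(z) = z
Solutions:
 v(z) = C1 + Integral(z/cos(z), z)


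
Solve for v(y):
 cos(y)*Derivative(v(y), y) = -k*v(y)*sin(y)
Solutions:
 v(y) = C1*exp(k*log(cos(y)))


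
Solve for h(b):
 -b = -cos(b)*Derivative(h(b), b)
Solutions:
 h(b) = C1 + Integral(b/cos(b), b)


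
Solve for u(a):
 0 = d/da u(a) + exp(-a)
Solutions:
 u(a) = C1 + exp(-a)


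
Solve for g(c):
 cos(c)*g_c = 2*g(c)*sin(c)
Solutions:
 g(c) = C1/cos(c)^2


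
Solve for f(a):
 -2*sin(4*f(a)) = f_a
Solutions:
 f(a) = -acos((-C1 - exp(16*a))/(C1 - exp(16*a)))/4 + pi/2
 f(a) = acos((-C1 - exp(16*a))/(C1 - exp(16*a)))/4


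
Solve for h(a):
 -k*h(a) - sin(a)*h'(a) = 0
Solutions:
 h(a) = C1*exp(k*(-log(cos(a) - 1) + log(cos(a) + 1))/2)


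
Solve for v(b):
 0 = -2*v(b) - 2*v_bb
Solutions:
 v(b) = C1*sin(b) + C2*cos(b)


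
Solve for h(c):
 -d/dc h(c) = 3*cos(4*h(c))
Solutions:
 h(c) = -asin((C1 + exp(24*c))/(C1 - exp(24*c)))/4 + pi/4
 h(c) = asin((C1 + exp(24*c))/(C1 - exp(24*c)))/4


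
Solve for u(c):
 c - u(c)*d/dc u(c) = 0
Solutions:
 u(c) = -sqrt(C1 + c^2)
 u(c) = sqrt(C1 + c^2)


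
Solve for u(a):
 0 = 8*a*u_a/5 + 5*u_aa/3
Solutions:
 u(a) = C1 + C2*erf(2*sqrt(3)*a/5)


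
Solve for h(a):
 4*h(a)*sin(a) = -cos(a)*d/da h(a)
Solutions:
 h(a) = C1*cos(a)^4


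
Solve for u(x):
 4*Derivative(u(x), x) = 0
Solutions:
 u(x) = C1


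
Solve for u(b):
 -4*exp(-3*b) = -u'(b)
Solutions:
 u(b) = C1 - 4*exp(-3*b)/3


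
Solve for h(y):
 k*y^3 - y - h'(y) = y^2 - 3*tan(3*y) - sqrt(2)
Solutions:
 h(y) = C1 + k*y^4/4 - y^3/3 - y^2/2 + sqrt(2)*y - log(cos(3*y))


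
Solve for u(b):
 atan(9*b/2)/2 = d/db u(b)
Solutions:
 u(b) = C1 + b*atan(9*b/2)/2 - log(81*b^2 + 4)/18


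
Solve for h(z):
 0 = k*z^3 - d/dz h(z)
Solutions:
 h(z) = C1 + k*z^4/4


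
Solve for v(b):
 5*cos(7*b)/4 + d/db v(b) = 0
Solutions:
 v(b) = C1 - 5*sin(7*b)/28


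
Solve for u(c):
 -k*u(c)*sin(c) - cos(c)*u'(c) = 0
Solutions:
 u(c) = C1*exp(k*log(cos(c)))


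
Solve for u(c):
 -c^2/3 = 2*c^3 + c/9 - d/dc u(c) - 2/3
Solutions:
 u(c) = C1 + c^4/2 + c^3/9 + c^2/18 - 2*c/3


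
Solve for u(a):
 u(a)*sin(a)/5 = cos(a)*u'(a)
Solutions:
 u(a) = C1/cos(a)^(1/5)


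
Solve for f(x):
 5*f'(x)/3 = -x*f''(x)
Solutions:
 f(x) = C1 + C2/x^(2/3)


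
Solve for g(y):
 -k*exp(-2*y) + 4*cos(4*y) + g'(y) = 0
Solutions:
 g(y) = C1 - k*exp(-2*y)/2 - sin(4*y)


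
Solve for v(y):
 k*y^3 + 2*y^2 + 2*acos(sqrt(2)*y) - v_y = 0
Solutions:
 v(y) = C1 + k*y^4/4 + 2*y^3/3 + 2*y*acos(sqrt(2)*y) - sqrt(2)*sqrt(1 - 2*y^2)


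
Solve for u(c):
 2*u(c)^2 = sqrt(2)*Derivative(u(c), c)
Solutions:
 u(c) = -1/(C1 + sqrt(2)*c)


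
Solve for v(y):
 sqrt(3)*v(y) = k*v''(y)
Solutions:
 v(y) = C1*exp(-3^(1/4)*y*sqrt(1/k)) + C2*exp(3^(1/4)*y*sqrt(1/k))


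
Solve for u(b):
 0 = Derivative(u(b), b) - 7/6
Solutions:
 u(b) = C1 + 7*b/6


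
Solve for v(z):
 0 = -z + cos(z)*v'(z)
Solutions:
 v(z) = C1 + Integral(z/cos(z), z)


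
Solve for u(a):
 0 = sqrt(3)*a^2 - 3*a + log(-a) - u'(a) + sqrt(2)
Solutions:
 u(a) = C1 + sqrt(3)*a^3/3 - 3*a^2/2 + a*log(-a) + a*(-1 + sqrt(2))


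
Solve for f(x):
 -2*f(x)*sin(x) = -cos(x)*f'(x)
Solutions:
 f(x) = C1/cos(x)^2


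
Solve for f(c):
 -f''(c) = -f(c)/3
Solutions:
 f(c) = C1*exp(-sqrt(3)*c/3) + C2*exp(sqrt(3)*c/3)


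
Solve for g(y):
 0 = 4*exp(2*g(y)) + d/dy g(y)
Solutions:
 g(y) = log(-sqrt(-1/(C1 - 4*y))) - log(2)/2
 g(y) = log(-1/(C1 - 4*y))/2 - log(2)/2


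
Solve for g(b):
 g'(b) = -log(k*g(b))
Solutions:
 li(k*g(b))/k = C1 - b


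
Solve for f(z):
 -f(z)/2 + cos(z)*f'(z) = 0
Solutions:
 f(z) = C1*(sin(z) + 1)^(1/4)/(sin(z) - 1)^(1/4)


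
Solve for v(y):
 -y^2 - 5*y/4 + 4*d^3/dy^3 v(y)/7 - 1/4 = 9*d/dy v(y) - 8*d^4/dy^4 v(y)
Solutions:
 v(y) = C1 + C2*exp(-y*(2*2^(1/3)/(63*sqrt(1750245) + 83347)^(1/3) + 4 + 2^(2/3)*(63*sqrt(1750245) + 83347)^(1/3))/168)*sin(2^(1/3)*sqrt(3)*y*(-2^(1/3)*(63*sqrt(1750245) + 83347)^(1/3) + 2/(63*sqrt(1750245) + 83347)^(1/3))/168) + C3*exp(-y*(2*2^(1/3)/(63*sqrt(1750245) + 83347)^(1/3) + 4 + 2^(2/3)*(63*sqrt(1750245) + 83347)^(1/3))/168)*cos(2^(1/3)*sqrt(3)*y*(-2^(1/3)*(63*sqrt(1750245) + 83347)^(1/3) + 2/(63*sqrt(1750245) + 83347)^(1/3))/168) + C4*exp(y*(-2 + 2*2^(1/3)/(63*sqrt(1750245) + 83347)^(1/3) + 2^(2/3)*(63*sqrt(1750245) + 83347)^(1/3))/84) - y^3/27 - 5*y^2/72 - 95*y/2268


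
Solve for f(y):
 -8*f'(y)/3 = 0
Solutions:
 f(y) = C1


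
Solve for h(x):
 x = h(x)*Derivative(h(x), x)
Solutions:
 h(x) = -sqrt(C1 + x^2)
 h(x) = sqrt(C1 + x^2)


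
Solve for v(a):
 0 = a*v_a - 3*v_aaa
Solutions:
 v(a) = C1 + Integral(C2*airyai(3^(2/3)*a/3) + C3*airybi(3^(2/3)*a/3), a)


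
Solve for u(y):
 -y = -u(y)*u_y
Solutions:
 u(y) = -sqrt(C1 + y^2)
 u(y) = sqrt(C1 + y^2)


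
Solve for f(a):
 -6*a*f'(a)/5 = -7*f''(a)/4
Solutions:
 f(a) = C1 + C2*erfi(2*sqrt(105)*a/35)


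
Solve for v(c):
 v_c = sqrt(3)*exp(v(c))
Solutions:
 v(c) = log(-1/(C1 + sqrt(3)*c))


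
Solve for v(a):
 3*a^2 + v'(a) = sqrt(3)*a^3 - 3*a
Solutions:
 v(a) = C1 + sqrt(3)*a^4/4 - a^3 - 3*a^2/2


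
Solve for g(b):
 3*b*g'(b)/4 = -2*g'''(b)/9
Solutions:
 g(b) = C1 + Integral(C2*airyai(-3*b/2) + C3*airybi(-3*b/2), b)


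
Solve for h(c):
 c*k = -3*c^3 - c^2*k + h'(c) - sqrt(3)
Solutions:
 h(c) = C1 + 3*c^4/4 + c^3*k/3 + c^2*k/2 + sqrt(3)*c


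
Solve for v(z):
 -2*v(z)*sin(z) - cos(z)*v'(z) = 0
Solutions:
 v(z) = C1*cos(z)^2


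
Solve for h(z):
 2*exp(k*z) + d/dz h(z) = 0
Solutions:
 h(z) = C1 - 2*exp(k*z)/k


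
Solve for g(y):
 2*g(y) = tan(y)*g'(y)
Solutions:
 g(y) = C1*sin(y)^2


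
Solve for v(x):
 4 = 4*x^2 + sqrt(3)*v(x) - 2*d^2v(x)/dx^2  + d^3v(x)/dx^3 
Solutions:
 v(x) = C1*exp(x*(4/(-8 + sqrt(-256 + (-16 + 27*sqrt(3))^2)/2 + 27*sqrt(3)/2)^(1/3) + (-8 + sqrt(-256 + (-16 + 27*sqrt(3))^2)/2 + 27*sqrt(3)/2)^(1/3) + 4)/6)*sin(sqrt(3)*x*(-(-8 + sqrt(-256 + (-16 + 27*sqrt(3))^2)/2 + 27*sqrt(3)/2)^(1/3) + 4/(-8 + sqrt(-256 + (-16 + 27*sqrt(3))^2)/2 + 27*sqrt(3)/2)^(1/3))/6) + C2*exp(x*(4/(-8 + sqrt(-256 + (-16 + 27*sqrt(3))^2)/2 + 27*sqrt(3)/2)^(1/3) + (-8 + sqrt(-256 + (-16 + 27*sqrt(3))^2)/2 + 27*sqrt(3)/2)^(1/3) + 4)/6)*cos(sqrt(3)*x*(-(-8 + sqrt(-256 + (-16 + 27*sqrt(3))^2)/2 + 27*sqrt(3)/2)^(1/3) + 4/(-8 + sqrt(-256 + (-16 + 27*sqrt(3))^2)/2 + 27*sqrt(3)/2)^(1/3))/6) + C3*exp(x*(-(-8 + sqrt(-256 + (-16 + 27*sqrt(3))^2)/2 + 27*sqrt(3)/2)^(1/3) - 4/(-8 + sqrt(-256 + (-16 + 27*sqrt(3))^2)/2 + 27*sqrt(3)/2)^(1/3) + 2)/3) - 4*sqrt(3)*x^2/3 - 16/3 + 4*sqrt(3)/3


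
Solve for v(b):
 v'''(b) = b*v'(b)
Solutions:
 v(b) = C1 + Integral(C2*airyai(b) + C3*airybi(b), b)


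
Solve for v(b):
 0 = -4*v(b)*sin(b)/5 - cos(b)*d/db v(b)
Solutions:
 v(b) = C1*cos(b)^(4/5)


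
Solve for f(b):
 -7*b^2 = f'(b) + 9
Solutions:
 f(b) = C1 - 7*b^3/3 - 9*b


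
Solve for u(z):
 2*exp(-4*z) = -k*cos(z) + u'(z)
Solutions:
 u(z) = C1 + k*sin(z) - exp(-4*z)/2


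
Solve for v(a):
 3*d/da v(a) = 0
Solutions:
 v(a) = C1


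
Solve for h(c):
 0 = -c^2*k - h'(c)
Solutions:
 h(c) = C1 - c^3*k/3


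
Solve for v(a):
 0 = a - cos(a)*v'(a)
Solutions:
 v(a) = C1 + Integral(a/cos(a), a)


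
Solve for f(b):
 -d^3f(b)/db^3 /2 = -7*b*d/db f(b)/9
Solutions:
 f(b) = C1 + Integral(C2*airyai(42^(1/3)*b/3) + C3*airybi(42^(1/3)*b/3), b)


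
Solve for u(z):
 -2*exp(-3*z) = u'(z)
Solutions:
 u(z) = C1 + 2*exp(-3*z)/3


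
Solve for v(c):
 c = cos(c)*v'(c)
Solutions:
 v(c) = C1 + Integral(c/cos(c), c)


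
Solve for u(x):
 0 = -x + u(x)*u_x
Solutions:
 u(x) = -sqrt(C1 + x^2)
 u(x) = sqrt(C1 + x^2)


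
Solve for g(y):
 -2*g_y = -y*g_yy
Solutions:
 g(y) = C1 + C2*y^3


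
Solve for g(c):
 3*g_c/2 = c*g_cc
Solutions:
 g(c) = C1 + C2*c^(5/2)


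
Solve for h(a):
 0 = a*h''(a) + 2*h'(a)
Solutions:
 h(a) = C1 + C2/a


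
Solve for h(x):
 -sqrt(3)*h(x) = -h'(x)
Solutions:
 h(x) = C1*exp(sqrt(3)*x)


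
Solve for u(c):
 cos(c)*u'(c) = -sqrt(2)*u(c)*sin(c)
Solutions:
 u(c) = C1*cos(c)^(sqrt(2))


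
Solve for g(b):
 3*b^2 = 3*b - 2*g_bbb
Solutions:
 g(b) = C1 + C2*b + C3*b^2 - b^5/40 + b^4/16


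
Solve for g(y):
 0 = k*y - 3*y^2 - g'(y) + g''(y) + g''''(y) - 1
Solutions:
 g(y) = C1 + C2*exp(-y*(-2*18^(1/3)/(9 + sqrt(93))^(1/3) + 12^(1/3)*(9 + sqrt(93))^(1/3))/12)*sin(2^(1/3)*3^(1/6)*y*(6/(9 + sqrt(93))^(1/3) + 2^(1/3)*3^(2/3)*(9 + sqrt(93))^(1/3))/12) + C3*exp(-y*(-2*18^(1/3)/(9 + sqrt(93))^(1/3) + 12^(1/3)*(9 + sqrt(93))^(1/3))/12)*cos(2^(1/3)*3^(1/6)*y*(6/(9 + sqrt(93))^(1/3) + 2^(1/3)*3^(2/3)*(9 + sqrt(93))^(1/3))/12) + C4*exp(y*(-2*18^(1/3)/(9 + sqrt(93))^(1/3) + 12^(1/3)*(9 + sqrt(93))^(1/3))/6) + k*y^2/2 + k*y - y^3 - 3*y^2 - 7*y


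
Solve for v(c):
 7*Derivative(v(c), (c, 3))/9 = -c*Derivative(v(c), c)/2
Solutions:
 v(c) = C1 + Integral(C2*airyai(-42^(2/3)*c/14) + C3*airybi(-42^(2/3)*c/14), c)


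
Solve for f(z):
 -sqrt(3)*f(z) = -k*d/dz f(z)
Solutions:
 f(z) = C1*exp(sqrt(3)*z/k)


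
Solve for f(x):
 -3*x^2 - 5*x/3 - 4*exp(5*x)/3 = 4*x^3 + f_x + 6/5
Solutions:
 f(x) = C1 - x^4 - x^3 - 5*x^2/6 - 6*x/5 - 4*exp(5*x)/15


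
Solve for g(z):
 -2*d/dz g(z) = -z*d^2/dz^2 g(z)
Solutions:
 g(z) = C1 + C2*z^3


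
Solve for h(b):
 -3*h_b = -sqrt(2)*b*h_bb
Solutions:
 h(b) = C1 + C2*b^(1 + 3*sqrt(2)/2)


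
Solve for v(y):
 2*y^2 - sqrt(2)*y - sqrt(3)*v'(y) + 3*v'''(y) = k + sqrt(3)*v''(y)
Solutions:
 v(y) = C1 + C2*exp(sqrt(3)*y*(1 - sqrt(1 + 4*sqrt(3)))/6) + C3*exp(sqrt(3)*y*(1 + sqrt(1 + 4*sqrt(3)))/6) - sqrt(3)*k*y/3 + 2*sqrt(3)*y^3/9 - 2*sqrt(3)*y^2/3 - sqrt(6)*y^2/6 + sqrt(6)*y/3 + 4*sqrt(3)*y/3 + 4*y


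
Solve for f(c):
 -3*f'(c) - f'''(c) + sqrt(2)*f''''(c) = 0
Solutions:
 f(c) = C1 + C2*exp(c*(-2^(1/3)*(9*sqrt(166) + 82*sqrt(2))^(1/3) - 2^(2/3)/(9*sqrt(166) + 82*sqrt(2))^(1/3) + 2*sqrt(2))/12)*sin(2^(1/3)*sqrt(3)*c*(-(9*sqrt(166) + 82*sqrt(2))^(1/3) + 2^(1/3)/(9*sqrt(166) + 82*sqrt(2))^(1/3))/12) + C3*exp(c*(-2^(1/3)*(9*sqrt(166) + 82*sqrt(2))^(1/3) - 2^(2/3)/(9*sqrt(166) + 82*sqrt(2))^(1/3) + 2*sqrt(2))/12)*cos(2^(1/3)*sqrt(3)*c*(-(9*sqrt(166) + 82*sqrt(2))^(1/3) + 2^(1/3)/(9*sqrt(166) + 82*sqrt(2))^(1/3))/12) + C4*exp(c*(2^(2/3)/(9*sqrt(166) + 82*sqrt(2))^(1/3) + sqrt(2) + 2^(1/3)*(9*sqrt(166) + 82*sqrt(2))^(1/3))/6)


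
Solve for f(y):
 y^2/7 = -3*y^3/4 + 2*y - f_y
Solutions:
 f(y) = C1 - 3*y^4/16 - y^3/21 + y^2


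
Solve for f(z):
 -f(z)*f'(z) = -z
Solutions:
 f(z) = -sqrt(C1 + z^2)
 f(z) = sqrt(C1 + z^2)


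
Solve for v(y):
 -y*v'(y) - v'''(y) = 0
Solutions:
 v(y) = C1 + Integral(C2*airyai(-y) + C3*airybi(-y), y)


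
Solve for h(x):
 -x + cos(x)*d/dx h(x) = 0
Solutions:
 h(x) = C1 + Integral(x/cos(x), x)


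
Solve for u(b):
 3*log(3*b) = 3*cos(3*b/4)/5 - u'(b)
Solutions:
 u(b) = C1 - 3*b*log(b) - 3*b*log(3) + 3*b + 4*sin(3*b/4)/5
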